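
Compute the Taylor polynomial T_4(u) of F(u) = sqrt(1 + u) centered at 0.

-5*u^4/128 + u^3/16 - u^2/8 + u/2 + 1

Compute the successive derivatives at the expansion point and divide by k!.
F(0) = 1
F′(0) = 1/2
F′′(0) = -1/4
F′′′(0) = 3/8
F^(4)(0) = -15/16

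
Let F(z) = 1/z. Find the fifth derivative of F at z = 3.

-40/243

Differentiate repeatedly and evaluate at the center.
The coefficient of (z - 3)^5 in the expansion is -1/729, so F^(5)(3) = 5! * (-1/729) = -40/243.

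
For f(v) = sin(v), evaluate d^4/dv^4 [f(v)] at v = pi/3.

sqrt(3)/2

Differentiate repeatedly and evaluate at the center.
The coefficient of (v - pi/3)^4 in the expansion is sqrt(3)/48, so f^(4)(pi/3) = 4! * (sqrt(3)/48) = sqrt(3)/2.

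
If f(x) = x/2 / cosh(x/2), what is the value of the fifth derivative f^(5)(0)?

Divide the numerator series by the denominator series (power-series long division).
From the series, [x^5] f = 5/768; multiply by 5! = 120 to get 25/32.

25/32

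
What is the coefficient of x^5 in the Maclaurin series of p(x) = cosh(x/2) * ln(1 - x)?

Take the Cauchy product of the two expansions.
p(0) = 0
p′(0) = -1
p′′(0) = -1
p′′′(0) = -11/4
p^(4)(0) = -15/2
p^(5)(0) = -469/16
So c_5 = p^(5)(0)/5! = -469/1920.

-469/1920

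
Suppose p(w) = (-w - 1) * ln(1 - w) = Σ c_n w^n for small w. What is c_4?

Distribute the polynomial across the series and collect like powers.
[w^0] = 0;  [w^1] = 1;  [w^2] = 3/2;  [w^3] = 5/6;  [w^4] = 7/12.

7/12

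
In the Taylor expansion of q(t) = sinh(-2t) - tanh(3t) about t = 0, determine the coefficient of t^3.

23/3

Expand each term separately and add.
q(0) = 0
q′(0) = -5
q′′(0) = 0
q′′′(0) = 46
So c_3 = q′′′(0)/3! = 23/3.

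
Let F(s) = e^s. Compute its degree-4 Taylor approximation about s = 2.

F(2) = e^(2)
F′(2) = e^(2)
F′′(2) = e^(2)
F′′′(2) = e^(2)
F^(4)(2) = e^(2)

(s - 2)^4*e^(2)/24 + (s - 2)^3*e^(2)/6 + (s - 2)^2*e^(2)/2 + (s - 2)*e^(2) + e^(2)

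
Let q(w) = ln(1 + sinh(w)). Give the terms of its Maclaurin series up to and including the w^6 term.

Let u equal the inner series; expand the outer function in u and truncate.
q(0) = 0
q′(0) = 1
q′′(0) = -1
q′′′(0) = 3
q^(4)(0) = -10
q^(5)(0) = 45
q^(6)(0) = -256
Dividing each by k! gives the coefficients c_0, ..., c_6.

-16*w^6/45 + 3*w^5/8 - 5*w^4/12 + w^3/2 - w^2/2 + w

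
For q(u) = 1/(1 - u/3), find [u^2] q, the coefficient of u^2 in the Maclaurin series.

1/9

[u^0] = 1;  [u^1] = 1/3;  [u^2] = 1/9.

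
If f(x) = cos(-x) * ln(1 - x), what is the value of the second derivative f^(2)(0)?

-1

Multiply the two series term by term and collect like powers.
The coefficient of x^2 in the expansion is -1/2, so f′′(0) = 2! * (-1/2) = -1.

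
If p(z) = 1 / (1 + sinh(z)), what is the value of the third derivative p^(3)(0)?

-7

Write 1/(1+u) = 1 - u + u^2 - u^3 + ... and substitute the series for u.
From the series, [z^3] p = -7/6; multiply by 3! = 6 to get -7.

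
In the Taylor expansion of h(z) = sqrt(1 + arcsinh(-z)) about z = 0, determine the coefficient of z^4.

1/384

Compose series: expand the inner function first, then feed it into the outer expansion.
h(0) = 1
h′(0) = -1/2
h′′(0) = -1/4
h′′′(0) = 1/8
h^(4)(0) = 1/16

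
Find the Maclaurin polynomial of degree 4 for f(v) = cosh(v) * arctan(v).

v^3/6 + v

Expand each factor separately, then convolve coefficients.
f(0) = 0
f′(0) = 1
f′′(0) = 0
f′′′(0) = 1
f^(4)(0) = 0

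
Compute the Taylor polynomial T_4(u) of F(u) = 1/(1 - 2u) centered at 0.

16*u^4 + 8*u^3 + 4*u^2 + 2*u + 1

F(0) = 1
F′(0) = 2
F′′(0) = 8
F′′′(0) = 48
F^(4)(0) = 384
Dividing each by k! gives the coefficients c_0, ..., c_4.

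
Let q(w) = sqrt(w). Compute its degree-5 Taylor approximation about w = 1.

7*(w - 1)^5/256 - 5*(w - 1)^4/128 + (w - 1)^3/16 - (w - 1)^2/8 + (w - 1)/2 + 1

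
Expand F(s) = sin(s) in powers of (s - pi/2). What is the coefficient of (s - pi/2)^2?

Apply the Taylor formula c_k = f^(k)(a)/k!.
[(s - pi/2)^0] = 1;  [(s - pi/2)^1] = 0;  [(s - pi/2)^2] = -1/2.
So c_2 = F′′(pi/2)/2! = -1/2.

-1/2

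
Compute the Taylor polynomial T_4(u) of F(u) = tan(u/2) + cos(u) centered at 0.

Add the two expansions coefficient-wise.
F(0) = 1
F′(0) = 1/2
F′′(0) = -1
F′′′(0) = 1/4
F^(4)(0) = 1
Then c_k = F^(k)(0)/k! gives each Taylor coefficient.

u^4/24 + u^3/24 - u^2/2 + u/2 + 1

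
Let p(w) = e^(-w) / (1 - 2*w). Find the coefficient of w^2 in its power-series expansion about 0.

Use 1/(1 - r) = Σ r^k on the denominator, then take the Cauchy product.
p(0) = 1
p′(0) = 1
p′′(0) = 5
Dividing each by k! gives the coefficients c_0, ..., c_2.

5/2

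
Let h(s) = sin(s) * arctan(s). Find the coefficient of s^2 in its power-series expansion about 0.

1

Take the Cauchy product of the two expansions.
h(0) = 0
h′(0) = 0
h′′(0) = 2
The Taylor polynomial is Σ h^(k)(0)/k! · s^k.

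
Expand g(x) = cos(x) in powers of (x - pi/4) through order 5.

g(pi/4) = sqrt(2)/2
g′(pi/4) = -sqrt(2)/2
g′′(pi/4) = -sqrt(2)/2
g′′′(pi/4) = sqrt(2)/2
g^(4)(pi/4) = sqrt(2)/2
g^(5)(pi/4) = -sqrt(2)/2
Then c_k = g^(k)(pi/4)/k! gives each Taylor coefficient.

-sqrt(2)*(x - pi/4)^5/240 + sqrt(2)*(x - pi/4)^4/48 + sqrt(2)*(x - pi/4)^3/12 - sqrt(2)*(x - pi/4)^2/4 - sqrt(2)*(x - pi/4)/2 + sqrt(2)/2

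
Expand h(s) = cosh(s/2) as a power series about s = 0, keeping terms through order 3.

[s^0] = 1;  [s^1] = 0;  [s^2] = 1/8;  [s^3] = 0.

s^2/8 + 1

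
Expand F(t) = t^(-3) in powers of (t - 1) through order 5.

-21*(t - 1)^5 + 15*(t - 1)^4 - 10*(t - 1)^3 + 6*(t - 1)^2 - 3*(t - 1) + 1

[(t - 1)^0] = 1;  [(t - 1)^1] = -3;  [(t - 1)^2] = 6;  [(t - 1)^3] = -10;  [(t - 1)^4] = 15;  [(t - 1)^5] = -21.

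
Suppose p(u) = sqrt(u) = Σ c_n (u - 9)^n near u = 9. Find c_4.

p(9) = 3
p′(9) = 1/6
p′′(9) = -1/108
p′′′(9) = 1/648
p^(4)(9) = -5/11664
So c_4 = p^(4)(9)/4! = -5/279936.

-5/279936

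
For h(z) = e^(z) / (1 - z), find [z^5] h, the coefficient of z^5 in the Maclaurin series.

163/60

Multiply the two series term by term and collect like powers.
So c_5 = h^(5)(0)/5! = 163/60.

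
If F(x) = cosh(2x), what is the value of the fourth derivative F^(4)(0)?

Differentiate repeatedly and evaluate at the center.
From the series, [x^4] F = 2/3; multiply by 4! = 24 to get 16.

16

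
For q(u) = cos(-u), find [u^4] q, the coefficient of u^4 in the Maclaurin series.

1/24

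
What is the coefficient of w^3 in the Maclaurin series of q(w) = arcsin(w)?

[w^0] = 0;  [w^1] = 1;  [w^2] = 0;  [w^3] = 1/6.

1/6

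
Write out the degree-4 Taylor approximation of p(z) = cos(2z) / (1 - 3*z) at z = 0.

Multiply the numerator's expansion by the denominator's geometric series.
p(0) = 1
p′(0) = 3
p′′(0) = 14
p′′′(0) = 126
p^(4)(0) = 1528

191*z^4/3 + 21*z^3 + 7*z^2 + 3*z + 1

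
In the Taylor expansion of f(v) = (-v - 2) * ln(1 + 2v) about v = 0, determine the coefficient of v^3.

Shift and add copies of the series according to the polynomial's terms.
f(0) = 0
f′(0) = -4
f′′(0) = 4
f′′′(0) = -20

-10/3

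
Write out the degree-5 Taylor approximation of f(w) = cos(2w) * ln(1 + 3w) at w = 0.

163*w^5/5 - 45*w^4/4 + 3*w^3 - 9*w^2/2 + 3*w

Multiply the two series term by term and collect like powers.
[w^0] = 0;  [w^1] = 3;  [w^2] = -9/2;  [w^3] = 3;  [w^4] = -45/4;  [w^5] = 163/5.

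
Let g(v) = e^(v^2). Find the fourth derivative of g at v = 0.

Differentiate repeatedly and evaluate at the center.
From the series, [v^4] g = 1/2; multiply by 4! = 24 to get 12.

12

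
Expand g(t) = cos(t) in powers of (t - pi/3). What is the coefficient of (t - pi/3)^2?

-1/4

Differentiate repeatedly and evaluate at the center.
g(pi/3) = 1/2
g′(pi/3) = -sqrt(3)/2
g′′(pi/3) = -1/2
The Taylor polynomial is Σ g^(k)(pi/3)/k! · (t - pi/3)^k.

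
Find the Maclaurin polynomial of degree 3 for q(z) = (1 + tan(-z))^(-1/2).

Compose series: expand the inner function first, then feed it into the outer expansion.
q(0) = 1
q′(0) = 1/2
q′′(0) = 3/4
q′′′(0) = 23/8

23*z^3/48 + 3*z^2/8 + z/2 + 1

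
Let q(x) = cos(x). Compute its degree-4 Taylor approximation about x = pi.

-(x - pi)^4/24 + (x - pi)^2/2 - 1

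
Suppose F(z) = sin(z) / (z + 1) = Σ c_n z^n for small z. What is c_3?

Use 1/(1 - r) = Σ r^k on the denominator, then take the Cauchy product.
[z^0] = 0;  [z^1] = 1;  [z^2] = -1;  [z^3] = 5/6.
So c_3 = F′′′(0)/3! = 5/6.

5/6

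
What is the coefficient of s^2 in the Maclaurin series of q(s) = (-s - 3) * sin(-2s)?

Multiply each power in the prefactor through the base expansion.
q(0) = 0
q′(0) = 6
q′′(0) = 4

2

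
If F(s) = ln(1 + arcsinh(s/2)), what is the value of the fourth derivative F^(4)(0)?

Substitute the inner expansion into the outer series and collect powers.
The coefficient of s^4 in the expansion is -1/192, so F^(4)(0) = 4! * (-1/192) = -1/8.

-1/8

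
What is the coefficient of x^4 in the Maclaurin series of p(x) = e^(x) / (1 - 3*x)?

2713/24

Expand 1/(denominator) as a geometric series and multiply by the numerator's series.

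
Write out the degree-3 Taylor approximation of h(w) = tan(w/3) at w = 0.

h(0) = 0
h′(0) = 1/3
h′′(0) = 0
h′′′(0) = 2/27

w^3/81 + w/3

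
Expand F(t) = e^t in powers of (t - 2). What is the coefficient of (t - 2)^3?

F(2) = e^(2)
F′(2) = e^(2)
F′′(2) = e^(2)
F′′′(2) = e^(2)
The Taylor polynomial is Σ F^(k)(2)/k! · (t - 2)^k.

e^(2)/6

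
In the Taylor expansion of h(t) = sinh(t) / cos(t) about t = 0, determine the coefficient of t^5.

Write the quotient as an unknown series and match coefficients against numerator = denominator · series.

3/10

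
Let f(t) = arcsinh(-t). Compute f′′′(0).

1

The coefficient of t^3 in the expansion is 1/6, so f′′′(0) = 3! * (1/6) = 1.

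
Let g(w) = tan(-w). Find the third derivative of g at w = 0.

-2

Compute the successive derivatives at the expansion point and divide by k!.
The coefficient of w^3 in the expansion is -1/3, so g′′′(0) = 3! * (-1/3) = -2.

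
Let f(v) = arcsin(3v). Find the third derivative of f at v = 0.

The coefficient of v^3 in the expansion is 9/2, so f′′′(0) = 3! * (9/2) = 27.

27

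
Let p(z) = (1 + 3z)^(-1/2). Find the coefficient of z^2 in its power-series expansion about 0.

27/8

p(0) = 1
p′(0) = -3/2
p′′(0) = 27/4
So c_2 = p′′(0)/2! = 27/8.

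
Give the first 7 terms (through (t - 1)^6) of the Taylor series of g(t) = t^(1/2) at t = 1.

-21*(t - 1)^6/1024 + 7*(t - 1)^5/256 - 5*(t - 1)^4/128 + (t - 1)^3/16 - (t - 1)^2/8 + (t - 1)/2 + 1

[(t - 1)^0] = 1;  [(t - 1)^1] = 1/2;  [(t - 1)^2] = -1/8;  [(t - 1)^3] = 1/16;  [(t - 1)^4] = -5/128;  [(t - 1)^5] = 7/256;  [(t - 1)^6] = -21/1024.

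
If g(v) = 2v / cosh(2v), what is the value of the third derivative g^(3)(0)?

Divide the numerator series by the denominator series (power-series long division).
The coefficient of v^3 in the expansion is -4, so g′′′(0) = 3! * (-4) = -24.

-24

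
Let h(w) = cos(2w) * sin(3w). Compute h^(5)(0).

1563

Multiply the two series term by term and collect like powers.
From the series, [w^5] h = 521/40; multiply by 5! = 120 to get 1563.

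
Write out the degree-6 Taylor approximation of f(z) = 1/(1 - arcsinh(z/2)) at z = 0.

Substitute the inner expansion into the outer series and collect powers.

23*z^6/2880 + 23*z^5/1280 + z^4/24 + 5*z^3/48 + z^2/4 + z/2 + 1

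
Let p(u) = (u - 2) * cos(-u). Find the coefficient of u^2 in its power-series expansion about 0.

Distribute the polynomial across the series and collect like powers.
p(0) = -2
p′(0) = 1
p′′(0) = 2

1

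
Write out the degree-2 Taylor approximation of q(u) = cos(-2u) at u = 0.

1 - 2*u^2

Compute the successive derivatives at the expansion point and divide by k!.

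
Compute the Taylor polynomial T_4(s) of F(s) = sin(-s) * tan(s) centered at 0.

-s^4/6 - s^2

Take the Cauchy product of the two expansions.
F(0) = 0
F′(0) = 0
F′′(0) = -2
F′′′(0) = 0
F^(4)(0) = -4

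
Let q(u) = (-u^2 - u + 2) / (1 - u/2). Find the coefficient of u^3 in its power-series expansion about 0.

-1/2

Shift and add copies of the series according to the polynomial's terms.
q(0) = 2
q′(0) = 0
q′′(0) = -2
q′′′(0) = -3
So c_3 = q′′′(0)/3! = -1/2.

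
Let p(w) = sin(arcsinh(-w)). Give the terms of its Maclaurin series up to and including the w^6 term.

Let u equal the inner series; expand the outer function in u and truncate.
p(0) = 0
p′(0) = -1
p′′(0) = 0
p′′′(0) = 2
p^(4)(0) = 0
p^(5)(0) = -20
p^(6)(0) = 0
Dividing each by k! gives the coefficients c_0, ..., c_6.

-w^5/6 + w^3/3 - w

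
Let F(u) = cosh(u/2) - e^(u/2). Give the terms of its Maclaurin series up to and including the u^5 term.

Add the two expansions coefficient-wise.

-u^5/3840 - u^3/48 - u/2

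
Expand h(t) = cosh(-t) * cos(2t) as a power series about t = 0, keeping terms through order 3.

Multiply the two series term by term and collect like powers.
[t^0] = 1;  [t^1] = 0;  [t^2] = -3/2;  [t^3] = 0.

1 - 3*t^2/2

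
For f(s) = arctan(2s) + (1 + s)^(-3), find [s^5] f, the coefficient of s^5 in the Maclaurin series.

-73/5

Add the two expansions coefficient-wise.
[s^0] = 1;  [s^1] = -1;  [s^2] = 6;  [s^3] = -38/3;  [s^4] = 15;  [s^5] = -73/5.
So c_5 = f^(5)(0)/5! = -73/5.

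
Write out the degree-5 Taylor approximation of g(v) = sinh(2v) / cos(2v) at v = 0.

48*v^5/5 + 16*v^3/3 + 2*v

Divide the numerator series by the denominator series (power-series long division).
g(0) = 0
g′(0) = 2
g′′(0) = 0
g′′′(0) = 32
g^(4)(0) = 0
g^(5)(0) = 1152
Dividing each by k! gives the coefficients c_0, ..., c_5.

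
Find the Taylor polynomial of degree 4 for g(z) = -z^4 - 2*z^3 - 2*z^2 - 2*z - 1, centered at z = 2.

-(z - 2)^4 - 10*(z - 2)^3 - 38*(z - 2)^2 - 66*(z - 2) - 45

Compute the successive derivatives at the expansion point and divide by k!.
g(2) = -45
g′(2) = -66
g′′(2) = -76
g′′′(2) = -60
g^(4)(2) = -24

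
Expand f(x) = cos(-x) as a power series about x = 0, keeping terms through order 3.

f(0) = 1
f′(0) = 0
f′′(0) = -1
f′′′(0) = 0
The Taylor polynomial is Σ f^(k)(0)/k! · x^k.

1 - x^2/2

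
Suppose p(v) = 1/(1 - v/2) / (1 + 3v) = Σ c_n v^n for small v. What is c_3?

-185/8

Multiply the two series term by term and collect like powers.
p(0) = 1
p′(0) = -5/2
p′′(0) = 31/2
p′′′(0) = -555/4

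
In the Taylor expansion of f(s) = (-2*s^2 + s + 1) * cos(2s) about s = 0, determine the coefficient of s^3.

Multiply each power in the prefactor through the base expansion.

-2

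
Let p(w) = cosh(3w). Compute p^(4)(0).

The coefficient of w^4 in the expansion is 27/8, so p^(4)(0) = 4! * (27/8) = 81.

81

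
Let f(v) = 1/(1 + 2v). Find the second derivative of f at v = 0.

Compute the successive derivatives at the expansion point and divide by k!.
The coefficient of v^2 in the expansion is 4, so f′′(0) = 2! * (4) = 8.

8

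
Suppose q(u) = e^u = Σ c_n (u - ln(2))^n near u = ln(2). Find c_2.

1

Differentiate repeatedly and evaluate at the center.
q(ln(2)) = 2
q′(ln(2)) = 2
q′′(ln(2)) = 2
So c_2 = q′′(ln(2))/2! = 1.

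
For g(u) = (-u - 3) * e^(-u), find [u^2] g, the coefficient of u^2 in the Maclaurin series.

-1/2

Shift and add copies of the series according to the polynomial's terms.
g(0) = -3
g′(0) = 2
g′′(0) = -1
The Taylor polynomial is Σ g^(k)(0)/k! · u^k.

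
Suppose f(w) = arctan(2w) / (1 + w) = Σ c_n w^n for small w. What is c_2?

Expand each factor separately, then convolve coefficients.
So c_2 = f′′(0)/2! = -2.

-2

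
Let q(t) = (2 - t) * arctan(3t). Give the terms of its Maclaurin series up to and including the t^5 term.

486*t^5/5 + 9*t^4 - 18*t^3 - 3*t^2 + 6*t

Multiply each power in the prefactor through the base expansion.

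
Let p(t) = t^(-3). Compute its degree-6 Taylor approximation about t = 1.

28*(t - 1)^6 - 21*(t - 1)^5 + 15*(t - 1)^4 - 10*(t - 1)^3 + 6*(t - 1)^2 - 3*(t - 1) + 1

Use the known series and substitute for the argument.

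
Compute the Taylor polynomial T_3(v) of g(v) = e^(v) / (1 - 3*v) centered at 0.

113*v^3/3 + 25*v^2/2 + 4*v + 1

Multiply the numerator's expansion by the denominator's geometric series.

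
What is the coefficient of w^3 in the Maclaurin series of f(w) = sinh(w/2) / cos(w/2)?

Divide the numerator series by the denominator series (power-series long division).
[w^0] = 0;  [w^1] = 1/2;  [w^2] = 0;  [w^3] = 1/12.

1/12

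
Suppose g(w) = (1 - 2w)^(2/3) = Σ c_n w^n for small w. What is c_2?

-4/9

Use the known series and substitute for the argument.
g(0) = 1
g′(0) = -4/3
g′′(0) = -8/9
So c_2 = g′′(0)/2! = -4/9.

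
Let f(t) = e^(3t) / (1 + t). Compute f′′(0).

Take the Cauchy product of the two expansions.
From the series, [t^2] f = 5/2; multiply by 2! = 2 to get 5.

5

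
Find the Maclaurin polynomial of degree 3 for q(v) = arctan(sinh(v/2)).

-v^3/48 + v/2

Let u equal the inner series; expand the outer function in u and truncate.
[v^0] = 0;  [v^1] = 1/2;  [v^2] = 0;  [v^3] = -1/48.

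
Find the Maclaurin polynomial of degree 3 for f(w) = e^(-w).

-w^3/6 + w^2/2 - w + 1

Apply the Taylor formula c_k = f^(k)(a)/k!.
f(0) = 1
f′(0) = -1
f′′(0) = 1
f′′′(0) = -1
Dividing each by k! gives the coefficients c_0, ..., c_3.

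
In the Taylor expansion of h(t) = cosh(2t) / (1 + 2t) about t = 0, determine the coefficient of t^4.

Multiply the two series term by term and collect like powers.
h(0) = 1
h′(0) = -2
h′′(0) = 12
h′′′(0) = -72
h^(4)(0) = 592

74/3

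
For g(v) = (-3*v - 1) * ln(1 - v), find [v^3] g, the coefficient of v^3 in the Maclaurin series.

Multiply each power in the prefactor through the base expansion.
g(0) = 0
g′(0) = 1
g′′(0) = 7
g′′′(0) = 11
So c_3 = g′′′(0)/3! = 11/6.

11/6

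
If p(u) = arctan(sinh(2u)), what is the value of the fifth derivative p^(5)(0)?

160

Plug the Maclaurin series of the inner function into that of the outer and collect terms.
From the series, [u^5] p = 4/3; multiply by 5! = 120 to get 160.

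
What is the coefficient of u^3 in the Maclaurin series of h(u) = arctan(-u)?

Compute the successive derivatives at the expansion point and divide by k!.
[u^0] = 0;  [u^1] = -1;  [u^2] = 0;  [u^3] = 1/3.

1/3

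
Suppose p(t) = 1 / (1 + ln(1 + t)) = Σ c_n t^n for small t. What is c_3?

Write 1/(1+u) = 1 - u + u^2 - u^3 + ... and substitute the series for u.
p(0) = 1
p′(0) = -1
p′′(0) = 3
p′′′(0) = -14
Then c_k = p^(k)(0)/k! gives each Taylor coefficient.

-7/3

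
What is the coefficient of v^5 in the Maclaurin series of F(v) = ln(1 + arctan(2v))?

Compose series: expand the inner function first, then feed it into the outer expansion.

32/15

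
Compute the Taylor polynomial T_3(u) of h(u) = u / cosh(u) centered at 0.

Write the quotient as an unknown series and match coefficients against numerator = denominator · series.
[u^0] = 0;  [u^1] = 1;  [u^2] = 0;  [u^3] = -1/2.

-u^3/2 + u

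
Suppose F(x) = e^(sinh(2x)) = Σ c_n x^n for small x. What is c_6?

148/45

Plug the Maclaurin series of the inner function into that of the outer and collect terms.
F(0) = 1
F′(0) = 2
F′′(0) = 4
F′′′(0) = 16
F^(4)(0) = 80
F^(5)(0) = 384
F^(6)(0) = 2368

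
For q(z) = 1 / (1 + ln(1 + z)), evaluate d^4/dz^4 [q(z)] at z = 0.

88

Write 1/(1+u) = 1 - u + u^2 - u^3 + ... and substitute the series for u.
The coefficient of z^4 in the expansion is 11/3, so q^(4)(0) = 4! * (11/3) = 88.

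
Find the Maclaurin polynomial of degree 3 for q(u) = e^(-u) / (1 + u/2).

Expand each factor separately, then convolve coefficients.
[u^0] = 1;  [u^1] = -3/2;  [u^2] = 5/4;  [u^3] = -19/24.

-19*u^3/24 + 5*u^2/4 - 3*u/2 + 1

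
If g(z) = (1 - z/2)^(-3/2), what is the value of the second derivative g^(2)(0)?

From the series, [z^2] g = 15/32; multiply by 2! = 2 to get 15/16.

15/16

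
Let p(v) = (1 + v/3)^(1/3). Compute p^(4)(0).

The coefficient of v^4 in the expansion is -10/19683, so p^(4)(0) = 4! * (-10/19683) = -80/6561.

-80/6561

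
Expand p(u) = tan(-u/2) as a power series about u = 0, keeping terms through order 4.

p(0) = 0
p′(0) = -1/2
p′′(0) = 0
p′′′(0) = -1/4
p^(4)(0) = 0

-u^3/24 - u/2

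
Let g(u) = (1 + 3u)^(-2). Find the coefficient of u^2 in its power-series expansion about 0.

27

c_2 = g′′(0)/2! = 27.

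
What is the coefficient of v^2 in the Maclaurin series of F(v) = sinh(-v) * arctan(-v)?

1

Multiply the two series term by term and collect like powers.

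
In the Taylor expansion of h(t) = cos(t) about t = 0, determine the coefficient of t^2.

h(0) = 1
h′(0) = 0
h′′(0) = -1
So c_2 = h′′(0)/2! = -1/2.

-1/2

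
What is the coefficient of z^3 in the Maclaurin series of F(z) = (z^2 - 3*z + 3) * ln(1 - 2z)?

-4

Multiply each power in the prefactor through the base expansion.
F(0) = 0
F′(0) = -6
F′′(0) = 0
F′′′(0) = -24
Then c_k = F^(k)(0)/k! gives each Taylor coefficient.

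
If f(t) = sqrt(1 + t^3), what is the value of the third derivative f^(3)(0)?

Differentiate repeatedly and evaluate at the center.
The coefficient of t^3 in the expansion is 1/2, so f′′′(0) = 3! * (1/2) = 3.

3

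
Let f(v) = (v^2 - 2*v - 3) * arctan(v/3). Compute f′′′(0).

Distribute the polynomial across the series and collect like powers.
The coefficient of v^3 in the expansion is 10/27, so f′′′(0) = 3! * (10/27) = 20/9.

20/9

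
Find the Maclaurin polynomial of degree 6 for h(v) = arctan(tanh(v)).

2*v^5/3 - 2*v^3/3 + v

Compose series: expand the inner function first, then feed it into the outer expansion.
h(0) = 0
h′(0) = 1
h′′(0) = 0
h′′′(0) = -4
h^(4)(0) = 0
h^(5)(0) = 80
h^(6)(0) = 0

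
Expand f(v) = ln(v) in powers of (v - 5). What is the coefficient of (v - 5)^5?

1/15625

f(5) = ln(5)
f′(5) = 1/5
f′′(5) = -1/25
f′′′(5) = 2/125
f^(4)(5) = -6/625
f^(5)(5) = 24/3125
Dividing each by k! gives the coefficients c_0, ..., c_5.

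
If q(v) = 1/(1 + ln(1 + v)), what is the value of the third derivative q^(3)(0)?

-14

Substitute the inner expansion into the outer series and collect powers.
The coefficient of v^3 in the expansion is -7/3, so q′′′(0) = 3! * (-7/3) = -14.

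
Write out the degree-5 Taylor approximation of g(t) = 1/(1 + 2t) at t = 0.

-32*t^5 + 16*t^4 - 8*t^3 + 4*t^2 - 2*t + 1

[t^0] = 1;  [t^1] = -2;  [t^2] = 4;  [t^3] = -8;  [t^4] = 16;  [t^5] = -32.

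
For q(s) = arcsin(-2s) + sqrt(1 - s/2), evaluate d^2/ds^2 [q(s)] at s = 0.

-1/16

Combine the two series term by term.
From the series, [s^2] q = -1/32; multiply by 2! = 2 to get -1/16.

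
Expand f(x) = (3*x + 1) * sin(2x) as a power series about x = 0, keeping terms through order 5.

Multiply each power in the prefactor through the base expansion.
f(0) = 0
f′(0) = 2
f′′(0) = 12
f′′′(0) = -8
f^(4)(0) = -96
f^(5)(0) = 32
Dividing each by k! gives the coefficients c_0, ..., c_5.

4*x^5/15 - 4*x^4 - 4*x^3/3 + 6*x^2 + 2*x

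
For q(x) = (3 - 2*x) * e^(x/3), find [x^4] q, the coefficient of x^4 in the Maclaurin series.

Shift and add copies of the series according to the polynomial's terms.

-7/648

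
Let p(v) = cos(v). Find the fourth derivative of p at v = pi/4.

Differentiate repeatedly and evaluate at the center.
From the series, [(v - pi/4)^4] p = sqrt(2)/48; multiply by 4! = 24 to get sqrt(2)/2.

sqrt(2)/2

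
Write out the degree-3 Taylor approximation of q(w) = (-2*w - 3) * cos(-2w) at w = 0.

Multiply each power in the prefactor through the base expansion.
q(0) = -3
q′(0) = -2
q′′(0) = 12
q′′′(0) = 24
Then c_k = q^(k)(0)/k! gives each Taylor coefficient.

4*w^3 + 6*w^2 - 2*w - 3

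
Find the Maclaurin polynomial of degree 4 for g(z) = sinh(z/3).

z^3/162 + z/3

Compute the successive derivatives at the expansion point and divide by k!.
g(0) = 0
g′(0) = 1/3
g′′(0) = 0
g′′′(0) = 1/27
g^(4)(0) = 0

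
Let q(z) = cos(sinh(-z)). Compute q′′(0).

-1

Let u equal the inner series; expand the outer function in u and truncate.
From the series, [z^2] q = -1/2; multiply by 2! = 2 to get -1.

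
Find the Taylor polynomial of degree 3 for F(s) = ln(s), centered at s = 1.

Compute the successive derivatives at the expansion point and divide by k!.

(s - 1)^3/3 - (s - 1)^2/2 + (s - 1)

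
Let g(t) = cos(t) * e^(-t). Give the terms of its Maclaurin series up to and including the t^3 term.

t^3/3 - t + 1

Expand each factor separately, then convolve coefficients.
g(0) = 1
g′(0) = -1
g′′(0) = 0
g′′′(0) = 2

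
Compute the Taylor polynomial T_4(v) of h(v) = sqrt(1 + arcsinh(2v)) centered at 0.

v^4/24 - v^3/6 - v^2/2 + v + 1

Substitute the inner expansion into the outer series and collect powers.
h(0) = 1
h′(0) = 1
h′′(0) = -1
h′′′(0) = -1
h^(4)(0) = 1
Then c_k = h^(k)(0)/k! gives each Taylor coefficient.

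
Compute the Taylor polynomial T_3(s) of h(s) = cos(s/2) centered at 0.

1 - s^2/8

h(0) = 1
h′(0) = 0
h′′(0) = -1/4
h′′′(0) = 0
Dividing each by k! gives the coefficients c_0, ..., c_3.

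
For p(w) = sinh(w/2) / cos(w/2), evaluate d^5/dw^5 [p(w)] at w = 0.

Divide the numerator series by the denominator series (power-series long division).
From the series, [w^5] p = 3/320; multiply by 5! = 120 to get 9/8.

9/8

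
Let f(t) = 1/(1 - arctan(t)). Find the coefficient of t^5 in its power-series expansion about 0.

1/5

Let u equal the inner series; expand the outer function in u and truncate.
f(0) = 1
f′(0) = 1
f′′(0) = 2
f′′′(0) = 4
f^(4)(0) = 8
f^(5)(0) = 24
Then c_k = f^(k)(0)/k! gives each Taylor coefficient.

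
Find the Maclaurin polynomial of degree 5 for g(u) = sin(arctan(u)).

3*u^5/8 - u^3/2 + u

Plug the Maclaurin series of the inner function into that of the outer and collect terms.
g(0) = 0
g′(0) = 1
g′′(0) = 0
g′′′(0) = -3
g^(4)(0) = 0
g^(5)(0) = 45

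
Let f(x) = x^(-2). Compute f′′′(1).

-24

Apply the Taylor formula c_k = f^(k)(a)/k!.
The coefficient of (x - 1)^3 in the expansion is -4, so f′′′(1) = 3! * (-4) = -24.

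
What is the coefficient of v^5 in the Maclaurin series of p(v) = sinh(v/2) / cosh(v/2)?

Write the quotient as an unknown series and match coefficients against numerator = denominator · series.
p(0) = 0
p′(0) = 1/2
p′′(0) = 0
p′′′(0) = -1/4
p^(4)(0) = 0
p^(5)(0) = 1/2
So c_5 = p^(5)(0)/5! = 1/240.

1/240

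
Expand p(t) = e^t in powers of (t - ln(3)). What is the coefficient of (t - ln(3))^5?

1/40

p(ln(3)) = 3
p′(ln(3)) = 3
p′′(ln(3)) = 3
p′′′(ln(3)) = 3
p^(4)(ln(3)) = 3
p^(5)(ln(3)) = 3
The Taylor polynomial is Σ p^(k)(ln(3))/k! · (t - ln(3))^k.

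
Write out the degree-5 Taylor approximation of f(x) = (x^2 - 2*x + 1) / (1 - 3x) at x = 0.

Shift and add copies of the series according to the polynomial's terms.

108*x^5 + 36*x^4 + 12*x^3 + 4*x^2 + x + 1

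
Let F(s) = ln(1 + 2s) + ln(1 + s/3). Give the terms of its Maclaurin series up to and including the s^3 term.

217*s^3/81 - 37*s^2/18 + 7*s/3

Combine the two series term by term.
F(0) = 0
F′(0) = 7/3
F′′(0) = -37/9
F′′′(0) = 434/27
Dividing each by k! gives the coefficients c_0, ..., c_3.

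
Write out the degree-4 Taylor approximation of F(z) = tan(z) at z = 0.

F(0) = 0
F′(0) = 1
F′′(0) = 0
F′′′(0) = 2
F^(4)(0) = 0
Then c_k = F^(k)(0)/k! gives each Taylor coefficient.

z^3/3 + z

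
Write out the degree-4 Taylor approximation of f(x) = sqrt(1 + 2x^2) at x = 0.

f(0) = 1
f′(0) = 0
f′′(0) = 2
f′′′(0) = 0
f^(4)(0) = -12
Then c_k = f^(k)(0)/k! gives each Taylor coefficient.

-x^4/2 + x^2 + 1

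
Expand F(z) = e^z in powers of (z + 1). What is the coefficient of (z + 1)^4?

e^(-1)/24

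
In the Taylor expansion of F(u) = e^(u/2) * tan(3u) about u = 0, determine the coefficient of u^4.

Write out both Maclaurin series and multiply, keeping only the needed powers.

73/16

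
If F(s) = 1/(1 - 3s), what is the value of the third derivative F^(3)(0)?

162

The coefficient of s^3 in the expansion is 27, so F′′′(0) = 3! * (27) = 162.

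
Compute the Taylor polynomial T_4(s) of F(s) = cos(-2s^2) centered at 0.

1 - 2*s^4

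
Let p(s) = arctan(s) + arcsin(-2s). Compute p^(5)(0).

Combine the two series term by term.
From the series, [s^5] p = -11/5; multiply by 5! = 120 to get -264.

-264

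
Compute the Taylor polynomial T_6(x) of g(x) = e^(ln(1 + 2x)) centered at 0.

2*x + 1

Substitute the inner expansion into the outer series and collect powers.
g(0) = 1
g′(0) = 2
g′′(0) = 0
g′′′(0) = 0
g^(4)(0) = 0
g^(5)(0) = 0
g^(6)(0) = 0
Then c_k = g^(k)(0)/k! gives each Taylor coefficient.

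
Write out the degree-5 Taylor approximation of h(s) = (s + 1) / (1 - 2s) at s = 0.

Shift and add copies of the series according to the polynomial's terms.
h(0) = 1
h′(0) = 3
h′′(0) = 12
h′′′(0) = 72
h^(4)(0) = 576
h^(5)(0) = 5760
Then c_k = h^(k)(0)/k! gives each Taylor coefficient.

48*s^5 + 24*s^4 + 12*s^3 + 6*s^2 + 3*s + 1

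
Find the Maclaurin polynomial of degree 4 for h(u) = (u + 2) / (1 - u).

3*u^4 + 3*u^3 + 3*u^2 + 3*u + 2

Distribute the polynomial across the series and collect like powers.
h(0) = 2
h′(0) = 3
h′′(0) = 6
h′′′(0) = 18
h^(4)(0) = 72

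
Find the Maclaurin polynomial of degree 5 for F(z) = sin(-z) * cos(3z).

-62*z^5/15 + 14*z^3/3 - z

Multiply the two series term by term and collect like powers.
[z^0] = 0;  [z^1] = -1;  [z^2] = 0;  [z^3] = 14/3;  [z^4] = 0;  [z^5] = -62/15.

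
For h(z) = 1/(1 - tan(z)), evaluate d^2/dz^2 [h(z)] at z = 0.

2

Compose series: expand the inner function first, then feed it into the outer expansion.
From the series, [z^2] h = 1; multiply by 2! = 2 to get 2.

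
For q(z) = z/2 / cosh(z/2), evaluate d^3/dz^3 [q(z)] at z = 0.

-3/8

Write the quotient as an unknown series and match coefficients against numerator = denominator · series.
The coefficient of z^3 in the expansion is -1/16, so q′′′(0) = 3! * (-1/16) = -3/8.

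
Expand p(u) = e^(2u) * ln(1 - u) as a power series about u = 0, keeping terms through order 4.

-13*u^4/4 - 10*u^3/3 - 5*u^2/2 - u

Multiply the two series term by term and collect like powers.
[u^0] = 0;  [u^1] = -1;  [u^2] = -5/2;  [u^3] = -10/3;  [u^4] = -13/4.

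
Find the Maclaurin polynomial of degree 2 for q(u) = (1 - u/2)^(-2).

3*u^2/4 + u + 1

Differentiate repeatedly and evaluate at the center.
q(0) = 1
q′(0) = 1
q′′(0) = 3/2
Then c_k = q^(k)(0)/k! gives each Taylor coefficient.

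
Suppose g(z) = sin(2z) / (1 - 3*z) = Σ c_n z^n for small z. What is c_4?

50

Multiply the numerator's expansion by the denominator's geometric series.
[z^0] = 0;  [z^1] = 2;  [z^2] = 6;  [z^3] = 50/3;  [z^4] = 50.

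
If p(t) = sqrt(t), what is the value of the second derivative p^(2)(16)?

Compute the successive derivatives at the expansion point and divide by k!.
The coefficient of (t - 16)^2 in the expansion is -1/512, so p′′(16) = 2! * (-1/512) = -1/256.

-1/256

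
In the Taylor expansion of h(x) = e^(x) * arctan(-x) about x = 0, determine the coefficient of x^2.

Take the Cauchy product of the two expansions.
[x^0] = 0;  [x^1] = -1;  [x^2] = -1.
So c_2 = h′′(0)/2! = -1.

-1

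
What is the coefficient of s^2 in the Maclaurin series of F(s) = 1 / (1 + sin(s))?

Write 1/(1+u) = 1 - u + u^2 - u^3 + ... and substitute the series for u.
So c_2 = F′′(0)/2! = 1.

1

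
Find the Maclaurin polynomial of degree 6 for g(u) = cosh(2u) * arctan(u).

u^5/5 + 5*u^3/3 + u

Expand each factor separately, then convolve coefficients.
g(0) = 0
g′(0) = 1
g′′(0) = 0
g′′′(0) = 10
g^(4)(0) = 0
g^(5)(0) = 24
g^(6)(0) = 0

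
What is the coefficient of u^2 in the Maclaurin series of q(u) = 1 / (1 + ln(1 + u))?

3/2

Expand as Σ (-1)^k u^k with u equal to the inner function's series.
q(0) = 1
q′(0) = -1
q′′(0) = 3
So c_2 = q′′(0)/2! = 3/2.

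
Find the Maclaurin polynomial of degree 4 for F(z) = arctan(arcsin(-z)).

z^3/6 - z

Compose series: expand the inner function first, then feed it into the outer expansion.
F(0) = 0
F′(0) = -1
F′′(0) = 0
F′′′(0) = 1
F^(4)(0) = 0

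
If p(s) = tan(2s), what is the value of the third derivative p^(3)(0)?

Use the known series and substitute for the argument.
From the series, [s^3] p = 8/3; multiply by 3! = 6 to get 16.

16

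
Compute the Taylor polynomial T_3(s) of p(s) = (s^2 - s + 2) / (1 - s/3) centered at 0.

8*s^3/27 + 8*s^2/9 - s/3 + 2

Multiply each power in the prefactor through the base expansion.
[s^0] = 2;  [s^1] = -1/3;  [s^2] = 8/9;  [s^3] = 8/27.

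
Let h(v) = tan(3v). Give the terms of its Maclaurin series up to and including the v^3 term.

Compute the successive derivatives at the expansion point and divide by k!.
h(0) = 0
h′(0) = 3
h′′(0) = 0
h′′′(0) = 54
The Taylor polynomial is Σ h^(k)(0)/k! · v^k.

9*v^3 + 3*v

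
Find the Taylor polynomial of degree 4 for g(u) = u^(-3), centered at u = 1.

15*(u - 1)^4 - 10*(u - 1)^3 + 6*(u - 1)^2 - 3*(u - 1) + 1

Differentiate repeatedly and evaluate at the center.
[(u - 1)^0] = 1;  [(u - 1)^1] = -3;  [(u - 1)^2] = 6;  [(u - 1)^3] = -10;  [(u - 1)^4] = 15.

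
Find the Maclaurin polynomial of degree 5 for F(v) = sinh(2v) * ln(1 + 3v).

-93*v^5/2 + 22*v^4 - 9*v^3 + 6*v^2

Write out both Maclaurin series and multiply, keeping only the needed powers.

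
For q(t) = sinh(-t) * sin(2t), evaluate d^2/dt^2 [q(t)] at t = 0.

-4

Expand each factor separately, then convolve coefficients.
The coefficient of t^2 in the expansion is -2, so q′′(0) = 2! * (-2) = -4.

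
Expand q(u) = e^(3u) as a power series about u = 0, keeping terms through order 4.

27*u^4/8 + 9*u^3/2 + 9*u^2/2 + 3*u + 1

q(0) = 1
q′(0) = 3
q′′(0) = 9
q′′′(0) = 27
q^(4)(0) = 81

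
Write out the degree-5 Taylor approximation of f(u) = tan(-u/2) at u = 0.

-u^5/240 - u^3/24 - u/2

f(0) = 0
f′(0) = -1/2
f′′(0) = 0
f′′′(0) = -1/4
f^(4)(0) = 0
f^(5)(0) = -1/2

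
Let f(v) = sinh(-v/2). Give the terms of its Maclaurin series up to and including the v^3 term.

Compute the successive derivatives at the expansion point and divide by k!.
f(0) = 0
f′(0) = -1/2
f′′(0) = 0
f′′′(0) = -1/8
The Taylor polynomial is Σ f^(k)(0)/k! · v^k.

-v^3/48 - v/2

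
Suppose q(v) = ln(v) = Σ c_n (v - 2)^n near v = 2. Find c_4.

-1/64

c_4 = q^(4)(2)/4! = -1/64.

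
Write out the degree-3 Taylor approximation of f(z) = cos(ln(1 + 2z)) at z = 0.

Let u equal the inner series; expand the outer function in u and truncate.

4*z^3 - 2*z^2 + 1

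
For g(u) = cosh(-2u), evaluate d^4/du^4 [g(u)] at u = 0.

The coefficient of u^4 in the expansion is 2/3, so g^(4)(0) = 4! * (2/3) = 16.

16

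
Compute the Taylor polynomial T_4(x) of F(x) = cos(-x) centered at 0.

F(0) = 1
F′(0) = 0
F′′(0) = -1
F′′′(0) = 0
F^(4)(0) = 1

x^4/24 - x^2/2 + 1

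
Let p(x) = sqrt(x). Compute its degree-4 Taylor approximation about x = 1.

-5*(x - 1)^4/128 + (x - 1)^3/16 - (x - 1)^2/8 + (x - 1)/2 + 1

Apply the Taylor formula c_k = f^(k)(a)/k!.
p(1) = 1
p′(1) = 1/2
p′′(1) = -1/4
p′′′(1) = 3/8
p^(4)(1) = -15/16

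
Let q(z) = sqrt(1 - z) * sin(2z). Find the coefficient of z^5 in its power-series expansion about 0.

341/960

Multiply the two series term by term and collect like powers.
q(0) = 0
q′(0) = 2
q′′(0) = -2
q′′′(0) = -19/2
q^(4)(0) = 13
q^(5)(0) = 341/8
So c_5 = q^(5)(0)/5! = 341/960.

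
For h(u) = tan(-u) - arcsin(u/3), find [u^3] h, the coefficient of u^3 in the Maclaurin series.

-55/162

Expand each term separately and add.
h(0) = 0
h′(0) = -4/3
h′′(0) = 0
h′′′(0) = -55/27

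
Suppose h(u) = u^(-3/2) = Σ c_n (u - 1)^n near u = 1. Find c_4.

Compute the successive derivatives at the expansion point and divide by k!.
h(1) = 1
h′(1) = -3/2
h′′(1) = 15/4
h′′′(1) = -105/8
h^(4)(1) = 945/16
Then c_k = h^(k)(1)/k! gives each Taylor coefficient.

315/128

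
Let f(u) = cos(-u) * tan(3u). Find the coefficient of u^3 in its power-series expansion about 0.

Take the Cauchy product of the two expansions.
[u^0] = 0;  [u^1] = 3;  [u^2] = 0;  [u^3] = 15/2.

15/2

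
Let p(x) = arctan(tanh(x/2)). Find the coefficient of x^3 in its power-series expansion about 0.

-1/12

Substitute the inner expansion into the outer series and collect powers.
p(0) = 0
p′(0) = 1/2
p′′(0) = 0
p′′′(0) = -1/2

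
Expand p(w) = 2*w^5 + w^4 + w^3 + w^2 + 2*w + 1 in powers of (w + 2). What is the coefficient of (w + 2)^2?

[(w + 2)^0] = -55;  [(w + 2)^1] = 138;  [(w + 2)^2] = -141.

-141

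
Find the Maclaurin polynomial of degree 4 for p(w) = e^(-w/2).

Use the known series and substitute for the argument.

w^4/384 - w^3/48 + w^2/8 - w/2 + 1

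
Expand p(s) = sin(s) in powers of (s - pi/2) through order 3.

1 - (s - pi/2)^2/2

p(pi/2) = 1
p′(pi/2) = 0
p′′(pi/2) = -1
p′′′(pi/2) = 0
Then c_k = p^(k)(pi/2)/k! gives each Taylor coefficient.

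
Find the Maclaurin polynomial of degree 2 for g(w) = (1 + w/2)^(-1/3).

w^2/18 - w/6 + 1

Differentiate repeatedly and evaluate at the center.
g(0) = 1
g′(0) = -1/6
g′′(0) = 1/9
Then c_k = g^(k)(0)/k! gives each Taylor coefficient.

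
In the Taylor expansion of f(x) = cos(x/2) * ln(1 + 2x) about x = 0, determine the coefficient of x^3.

Take the Cauchy product of the two expansions.
f(0) = 0
f′(0) = 2
f′′(0) = -4
f′′′(0) = 29/2
Then c_k = f^(k)(0)/k! gives each Taylor coefficient.

29/12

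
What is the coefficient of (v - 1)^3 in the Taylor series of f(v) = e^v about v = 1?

e/6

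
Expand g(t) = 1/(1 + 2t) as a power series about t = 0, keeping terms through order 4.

16*t^4 - 8*t^3 + 4*t^2 - 2*t + 1

g(0) = 1
g′(0) = -2
g′′(0) = 8
g′′′(0) = -48
g^(4)(0) = 384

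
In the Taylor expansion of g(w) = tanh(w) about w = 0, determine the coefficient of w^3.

-1/3

[w^0] = 0;  [w^1] = 1;  [w^2] = 0;  [w^3] = -1/3.
So c_3 = g′′′(0)/3! = -1/3.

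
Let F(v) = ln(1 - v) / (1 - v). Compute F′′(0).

Expand 1/(denominator) as a geometric series and multiply by the numerator's series.
The coefficient of v^2 in the expansion is -3/2, so F′′(0) = 2! * (-3/2) = -3.

-3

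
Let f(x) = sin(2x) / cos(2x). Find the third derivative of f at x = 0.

16

Write the quotient as an unknown series and match coefficients against numerator = denominator · series.
The coefficient of x^3 in the expansion is 8/3, so f′′′(0) = 3! * (8/3) = 16.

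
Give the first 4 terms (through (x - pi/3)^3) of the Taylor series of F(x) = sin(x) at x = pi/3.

-(x - pi/3)^3/12 - sqrt(3)*(x - pi/3)^2/4 + (x - pi/3)/2 + sqrt(3)/2

[(x - pi/3)^0] = sqrt(3)/2;  [(x - pi/3)^1] = 1/2;  [(x - pi/3)^2] = -sqrt(3)/4;  [(x - pi/3)^3] = -1/12.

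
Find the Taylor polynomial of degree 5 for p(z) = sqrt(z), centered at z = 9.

7*(z - 9)^5/5038848 - 5*(z - 9)^4/279936 + (z - 9)^3/3888 - (z - 9)^2/216 + (z - 9)/6 + 3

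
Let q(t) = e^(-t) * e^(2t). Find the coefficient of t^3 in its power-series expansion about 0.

Write out both Maclaurin series and multiply, keeping only the needed powers.
q(0) = 1
q′(0) = 1
q′′(0) = 1
q′′′(0) = 1
So c_3 = q′′′(0)/3! = 1/6.

1/6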